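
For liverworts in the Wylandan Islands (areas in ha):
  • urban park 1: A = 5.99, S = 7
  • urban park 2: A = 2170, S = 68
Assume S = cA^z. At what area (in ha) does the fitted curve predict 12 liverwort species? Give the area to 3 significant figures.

24.2 ha

z = ln(68/7) / ln(2170/5.99) = 2.2736 / 5.8924 = 0.3859
c = 7 / 5.99^0.3859 = 7 / 1.995 = 3.509
A = (12/3.509)^(1/0.3859) ⇒ ln A = ln(3.42)/0.3859 = 3.1870
A = e^3.1870 ≈ 24.22 ha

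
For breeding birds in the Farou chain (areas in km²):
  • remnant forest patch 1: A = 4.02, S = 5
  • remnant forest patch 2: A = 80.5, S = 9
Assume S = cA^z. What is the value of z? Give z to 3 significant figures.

Taking logs: ln S = ln c + z ln A, so z = (ln S₂ − ln S₁)/(ln A₂ − ln A₁).
z = ln(9/5) / ln(80.5/4.02) = ln(1.8) / ln(20.02) = 0.5878 / 2.9970 = 0.1961

0.196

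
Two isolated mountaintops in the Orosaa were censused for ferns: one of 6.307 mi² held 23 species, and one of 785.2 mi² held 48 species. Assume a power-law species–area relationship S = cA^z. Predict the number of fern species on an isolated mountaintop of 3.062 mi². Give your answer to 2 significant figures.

21

z = ln(48/23) / ln(785.2/6.307) = 0.7357 / 4.8243 = 0.1525
c = 23 / 6.307^0.1525 = 23 / 1.324 = 17.37
S₃ = 17.37 × 3.062^0.1525 = 17.37 × 1.186 ≈ 20.6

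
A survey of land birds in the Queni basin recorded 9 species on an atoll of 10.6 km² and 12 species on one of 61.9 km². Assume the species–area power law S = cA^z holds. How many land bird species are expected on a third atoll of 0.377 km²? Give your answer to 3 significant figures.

5.22

z = ln(12/9) / ln(61.9/10.6) = 0.2877 / 1.7647 = 0.1630
c = 9 / 10.6^0.1630 = 9 / 1.469 = 6.125
S₃ = 6.125 × 0.377^0.1630 = 6.125 × 0.853 ≈ 5.224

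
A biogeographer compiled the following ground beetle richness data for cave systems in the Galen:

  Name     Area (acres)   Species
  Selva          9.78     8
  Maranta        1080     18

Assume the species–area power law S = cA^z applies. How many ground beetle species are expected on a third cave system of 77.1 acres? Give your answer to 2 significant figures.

11

z = ln(18/8) / ln(1080/9.78) = 0.8109 / 4.7044 = 0.1724
c = 8 / 9.78^0.1724 = 8 / 1.482 = 5.4
S₃ = 5.4 × 77.1^0.1724 = 5.4 × 2.115 ≈ 11.42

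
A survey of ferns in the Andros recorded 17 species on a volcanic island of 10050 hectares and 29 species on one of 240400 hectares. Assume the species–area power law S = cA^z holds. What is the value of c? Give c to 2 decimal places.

z = ln(S₂/S₁) / ln(A₂/A₁) = ln(29/17) / ln(240400/10050) = 0.5341 / 3.1747 = 0.1682
c = S₁ / A₁^z = 17 / 10050^0.1682 = 17 / 4.713 = 3.607

3.61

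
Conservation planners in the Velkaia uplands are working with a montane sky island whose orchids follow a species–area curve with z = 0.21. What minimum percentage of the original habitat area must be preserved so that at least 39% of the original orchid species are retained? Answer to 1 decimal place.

Need (A_new/A_old)^0.21 = 0.39, so A_new/A_old = 0.39^(1/0.21) = 0.39^4.762
ln(A_new/A_old) = ln 0.39 / 0.21 = -0.9416 / 0.21 = -4.4839
A_new/A_old = e^-4.4839 ≈ 0.01129

1.1%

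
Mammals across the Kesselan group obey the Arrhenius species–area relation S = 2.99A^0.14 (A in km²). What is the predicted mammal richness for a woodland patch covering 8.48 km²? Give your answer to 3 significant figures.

4.03

S = 2.99 × 8.48^0.14
ln S = ln 2.99 + 0.14 × ln 8.48 = 1.0953 + 0.14 × 2.1377 = 1.3946
S = e^1.3946 ≈ 4.033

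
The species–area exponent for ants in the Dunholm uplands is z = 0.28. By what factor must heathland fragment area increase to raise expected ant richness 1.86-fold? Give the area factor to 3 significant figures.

9.17

(A₂/A₁)^0.28 = 1.86, so A₂/A₁ = 1.86^(1/0.28) = 1.86^3.571
ln(A₂/A₁) = ln 1.86 / 0.28 = 0.6206 / 0.28 = 2.2163
A₂/A₁ = e^2.2163 ≈ 9.174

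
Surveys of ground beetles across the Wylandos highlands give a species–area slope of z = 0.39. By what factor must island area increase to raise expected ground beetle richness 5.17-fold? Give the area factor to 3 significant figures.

67.5

(A₂/A₁)^0.39 = 5.17, so A₂/A₁ = 5.17^(1/0.39) = 5.17^2.564
ln(A₂/A₁) = ln 5.17 / 0.39 = 1.6429 / 0.39 = 4.2125
A₂/A₁ = e^4.2125 ≈ 67.52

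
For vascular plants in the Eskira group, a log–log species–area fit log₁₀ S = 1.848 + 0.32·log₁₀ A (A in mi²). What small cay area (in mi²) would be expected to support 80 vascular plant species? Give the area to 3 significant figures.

80 = 70.47 × A^0.32  ⇒  A^0.32 = 80/70.47 = 1.135
ln A = ln(1.135) / 0.32 = 0.1268 / 0.32 = 0.3964
A = e^0.3964 ≈ 1.486 mi²

1.49 mi²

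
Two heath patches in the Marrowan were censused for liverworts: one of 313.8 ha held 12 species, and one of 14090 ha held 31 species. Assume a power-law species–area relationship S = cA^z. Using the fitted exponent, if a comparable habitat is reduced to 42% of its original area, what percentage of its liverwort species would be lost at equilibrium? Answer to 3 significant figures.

19.5%

z = ln(31/12) / ln(14090/313.8) = 0.9491 / 3.8045 = 0.2495
S_new/S_old = (A_new/A_old)^z = 0.42^0.2495 = exp(0.2495 × -0.8675) = 0.8054
Fraction lost = 1 − 0.8054 = 0.1946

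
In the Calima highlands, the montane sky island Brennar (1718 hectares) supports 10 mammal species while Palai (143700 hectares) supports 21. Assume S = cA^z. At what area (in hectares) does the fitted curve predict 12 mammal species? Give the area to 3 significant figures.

z = ln(21/10) / ln(143700/1718) = 0.7419 / 4.4266 = 0.1676
c = 10 / 1718^0.1676 = 10 / 3.485 = 2.869
A = (12/2.869)^(1/0.1676) ⇒ ln A = ln(4.182)/0.1676 = 8.5367
A = e^8.5367 ≈ 5098 hectares

5100 hectares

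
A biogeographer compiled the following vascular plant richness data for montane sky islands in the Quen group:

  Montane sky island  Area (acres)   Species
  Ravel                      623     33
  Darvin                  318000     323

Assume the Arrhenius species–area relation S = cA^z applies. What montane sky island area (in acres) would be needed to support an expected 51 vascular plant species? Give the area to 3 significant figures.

2050 acres

z = ln(323/33) / ln(318000/623) = 2.2811 / 6.2353 = 0.3658
c = 33 / 623^0.3658 = 33 / 10.53 = 3.134
A = (51/3.134)^(1/0.3658) ⇒ ln A = ln(16.27)/0.3658 = 7.6244
A = e^7.6244 ≈ 2048 acres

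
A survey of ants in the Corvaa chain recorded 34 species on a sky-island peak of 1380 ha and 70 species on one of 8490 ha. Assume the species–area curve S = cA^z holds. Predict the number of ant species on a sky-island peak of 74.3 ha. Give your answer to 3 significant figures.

z = ln(70/34) / ln(8490/1380) = 0.7221 / 1.8168 = 0.3975
c = 34 / 1380^0.3975 = 34 / 17.7 = 1.921
S₃ = 1.921 × 74.3^0.3975 = 1.921 × 5.542 ≈ 10.64

10.6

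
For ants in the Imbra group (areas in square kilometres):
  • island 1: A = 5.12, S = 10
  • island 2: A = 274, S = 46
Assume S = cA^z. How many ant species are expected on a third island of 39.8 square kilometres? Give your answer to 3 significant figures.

22.0

z = ln(46/10) / ln(274/5.12) = 1.5261 / 3.9800 = 0.3834
c = 10 / 5.12^0.3834 = 10 / 1.871 = 5.346
S₃ = 5.346 × 39.8^0.3834 = 5.346 × 4.106 ≈ 21.95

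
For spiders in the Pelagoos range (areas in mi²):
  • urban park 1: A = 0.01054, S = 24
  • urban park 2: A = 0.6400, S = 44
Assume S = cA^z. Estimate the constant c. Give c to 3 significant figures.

z = ln(S₂/S₁) / ln(A₂/A₁) = ln(44/24) / ln(0.64/0.01054) = 0.6061 / 4.1063 = 0.1476
c = S₁ / A₁^z = 24 / 0.01054^0.1476 = 24 / 0.5107 = 47

47.0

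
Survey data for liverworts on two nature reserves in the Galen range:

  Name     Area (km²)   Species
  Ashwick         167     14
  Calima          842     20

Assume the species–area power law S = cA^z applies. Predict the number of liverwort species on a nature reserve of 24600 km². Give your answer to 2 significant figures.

z = ln(20/14) / ln(842/167) = 0.3567 / 1.6178 = 0.2205
c = 14 / 167^0.2205 = 14 / 3.091 = 4.53
S₃ = 4.53 × 24600^0.2205 = 4.53 × 9.291 ≈ 42.09

42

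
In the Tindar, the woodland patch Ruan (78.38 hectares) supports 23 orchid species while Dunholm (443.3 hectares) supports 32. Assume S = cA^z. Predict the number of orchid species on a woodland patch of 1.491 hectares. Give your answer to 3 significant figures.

z = ln(32/23) / ln(443.3/78.38) = 0.3302 / 1.7327 = 0.1906
c = 23 / 78.38^0.1906 = 23 / 2.296 = 10.02
S₃ = 10.02 × 1.491^0.1906 = 10.02 × 1.079 ≈ 10.81

10.8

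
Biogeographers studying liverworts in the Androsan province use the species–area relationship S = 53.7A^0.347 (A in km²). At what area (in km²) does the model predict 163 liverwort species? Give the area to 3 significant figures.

163 = 53.7 × A^0.347  ⇒  A^0.347 = 163/53.7 = 3.035
ln A = ln(3.035) / 0.347 = 1.1103 / 0.347 = 3.1998
A = e^3.1998 ≈ 24.53 km²

24.5 km²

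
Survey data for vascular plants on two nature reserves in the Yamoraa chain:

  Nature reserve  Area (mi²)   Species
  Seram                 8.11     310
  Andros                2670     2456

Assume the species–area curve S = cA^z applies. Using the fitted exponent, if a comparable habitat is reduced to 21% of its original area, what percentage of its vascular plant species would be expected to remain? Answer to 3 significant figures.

z = ln(2456/310) / ln(2670/8.11) = 2.0697 / 5.7967 = 0.3570
S_new/S_old = (A_new/A_old)^z = 0.21^0.3570 = exp(0.3570 × -1.5606) = 0.5728

57.3%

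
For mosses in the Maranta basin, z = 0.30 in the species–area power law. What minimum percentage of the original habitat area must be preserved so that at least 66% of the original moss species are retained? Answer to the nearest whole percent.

Need (A_new/A_old)^0.3 = 0.66, so A_new/A_old = 0.66^(1/0.3) = 0.66^3.333
ln(A_new/A_old) = ln 0.66 / 0.3 = -0.4155 / 0.3 = -1.3851
A_new/A_old = e^-1.3851 ≈ 0.2503

25%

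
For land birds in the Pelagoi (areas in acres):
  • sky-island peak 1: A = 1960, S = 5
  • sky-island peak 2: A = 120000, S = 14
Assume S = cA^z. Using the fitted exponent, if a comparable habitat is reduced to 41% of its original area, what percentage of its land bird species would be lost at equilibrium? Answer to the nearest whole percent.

20%

z = ln(14/5) / ln(120000/1960) = 1.0296 / 4.1145 = 0.2502
S_new/S_old = (A_new/A_old)^z = 0.41^0.2502 = exp(0.2502 × -0.8916) = 0.8
Fraction lost = 1 − 0.8 = 0.2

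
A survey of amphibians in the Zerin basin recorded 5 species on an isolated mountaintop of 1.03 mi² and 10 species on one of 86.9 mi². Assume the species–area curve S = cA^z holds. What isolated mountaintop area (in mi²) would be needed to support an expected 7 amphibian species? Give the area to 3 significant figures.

z = ln(10/5) / ln(86.9/1.03) = 0.6931 / 4.4352 = 0.1563
c = 5 / 1.03^0.1563 = 5 / 1.005 = 4.977
A = (7/4.977)^(1/0.1563) ⇒ ln A = ln(1.406)/0.1563 = 2.1825
A = e^2.1825 ≈ 8.869 mi²

8.87 mi²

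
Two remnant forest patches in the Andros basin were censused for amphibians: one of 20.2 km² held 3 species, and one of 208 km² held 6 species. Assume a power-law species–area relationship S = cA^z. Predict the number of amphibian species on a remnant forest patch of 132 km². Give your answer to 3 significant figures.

5.24

z = ln(6/3) / ln(208/20.2) = 0.6931 / 2.3319 = 0.2973
c = 3 / 20.2^0.2973 = 3 / 2.444 = 1.228
S₃ = 1.228 × 132^0.2973 = 1.228 × 4.269 ≈ 5.241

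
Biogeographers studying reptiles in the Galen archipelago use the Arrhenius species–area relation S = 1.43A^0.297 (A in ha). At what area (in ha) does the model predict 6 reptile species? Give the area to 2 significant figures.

6 = 1.43 × A^0.297  ⇒  A^0.297 = 6/1.43 = 4.196
ln A = ln(4.196) / 0.297 = 1.4341 / 0.297 = 4.8286
A = e^4.8286 ≈ 125 ha

130 ha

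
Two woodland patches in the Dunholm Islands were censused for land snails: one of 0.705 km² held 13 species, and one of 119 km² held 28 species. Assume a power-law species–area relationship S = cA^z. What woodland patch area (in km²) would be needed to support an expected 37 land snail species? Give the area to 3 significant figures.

767 km²

z = ln(28/13) / ln(119/0.705) = 0.7673 / 5.1287 = 0.1496
c = 13 / 0.705^0.1496 = 13 / 0.949 = 13.7
A = (37/13.7)^(1/0.1496) ⇒ ln A = ln(2.701)/0.1496 = 6.6422
A = e^6.6422 ≈ 766.8 km²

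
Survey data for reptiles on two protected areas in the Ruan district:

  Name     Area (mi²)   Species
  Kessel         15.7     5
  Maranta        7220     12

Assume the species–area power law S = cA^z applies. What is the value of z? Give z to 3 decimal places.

Taking logs: ln S = ln c + z ln A, so z = (ln S₂ − ln S₁)/(ln A₂ − ln A₁).
z = ln(12/5) / ln(7220/15.7) = ln(2.4) / ln(459.9) = 0.8755 / 6.1309 = 0.1428

0.143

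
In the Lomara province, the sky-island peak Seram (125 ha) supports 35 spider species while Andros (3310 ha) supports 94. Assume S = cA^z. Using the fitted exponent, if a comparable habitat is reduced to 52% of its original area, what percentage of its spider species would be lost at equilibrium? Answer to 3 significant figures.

z = ln(94/35) / ln(3310/125) = 0.9879 / 3.2764 = 0.3015
S_new/S_old = (A_new/A_old)^z = 0.52^0.3015 = exp(0.3015 × -0.6539) = 0.821
Fraction lost = 1 − 0.821 = 0.179

17.9%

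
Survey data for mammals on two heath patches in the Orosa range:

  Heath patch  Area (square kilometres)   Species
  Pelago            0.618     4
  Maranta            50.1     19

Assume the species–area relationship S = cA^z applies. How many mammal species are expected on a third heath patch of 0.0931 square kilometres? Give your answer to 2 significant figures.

2.0

z = ln(19/4) / ln(50.1/0.618) = 1.5581 / 4.3953 = 0.3545
c = 4 / 0.618^0.3545 = 4 / 0.8431 = 4.744
S₃ = 4.744 × 0.0931^0.3545 = 4.744 × 0.431 ≈ 2.045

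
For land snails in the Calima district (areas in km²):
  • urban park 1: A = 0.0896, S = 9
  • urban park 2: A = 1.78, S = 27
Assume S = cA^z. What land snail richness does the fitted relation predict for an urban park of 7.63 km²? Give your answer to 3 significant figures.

z = ln(27/9) / ln(1.78/0.0896) = 1.0986 / 2.9890 = 0.3676
c = 9 / 0.0896^0.3676 = 9 / 0.412 = 21.84
S₃ = 21.84 × 7.63^0.3676 = 21.84 × 2.11 ≈ 46.1

46.1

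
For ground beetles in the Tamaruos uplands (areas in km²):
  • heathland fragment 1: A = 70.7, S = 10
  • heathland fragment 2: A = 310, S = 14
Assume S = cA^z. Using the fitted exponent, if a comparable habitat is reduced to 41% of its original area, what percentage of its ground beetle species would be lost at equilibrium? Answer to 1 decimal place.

z = ln(14/10) / ln(310/70.7) = 0.3365 / 1.4781 = 0.2276
S_new/S_old = (A_new/A_old)^z = 0.41^0.2276 = exp(0.2276 × -0.8916) = 0.8163
Fraction lost = 1 − 0.8163 = 0.1837

18.4%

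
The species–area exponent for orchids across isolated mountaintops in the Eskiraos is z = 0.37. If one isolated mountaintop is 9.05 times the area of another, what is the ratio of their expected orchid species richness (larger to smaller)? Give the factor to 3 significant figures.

2.26

S₂/S₁ = (A₂/A₁)^z = 9.05^0.37
ln(S₂/S₁) = 0.37 × ln 9.05 = 0.37 × 2.2028 = 0.8150
S₂/S₁ = e^0.8150 ≈ 2.259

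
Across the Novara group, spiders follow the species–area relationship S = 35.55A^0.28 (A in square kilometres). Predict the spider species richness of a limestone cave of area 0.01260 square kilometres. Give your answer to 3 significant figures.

10.4

S = 35.55 × 0.0126^0.28
ln S = ln 35.55 + 0.28 × ln 0.0126 = 3.5709 + 0.28 × -4.3741 = 2.3462
S = e^2.3462 ≈ 10.45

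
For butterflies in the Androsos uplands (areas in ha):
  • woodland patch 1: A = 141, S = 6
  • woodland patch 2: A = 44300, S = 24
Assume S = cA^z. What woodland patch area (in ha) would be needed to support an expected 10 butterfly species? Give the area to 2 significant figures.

z = ln(24/6) / ln(44300/141) = 1.3863 / 5.7500 = 0.2411
c = 6 / 141^0.2411 = 6 / 3.297 = 1.82
A = (10/1.82)^(1/0.2411) ⇒ ln A = ln(5.496)/0.2411 = 7.0675
A = e^7.0675 ≈ 1173 ha

1200 ha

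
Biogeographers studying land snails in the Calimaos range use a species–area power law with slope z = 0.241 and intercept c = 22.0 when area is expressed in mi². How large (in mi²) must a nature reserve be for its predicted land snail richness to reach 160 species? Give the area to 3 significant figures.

160 = 22 × A^0.241  ⇒  A^0.241 = 160/22 = 7.273
ln A = ln(7.273) / 0.241 = 1.9841 / 0.241 = 8.2329
A = e^8.2329 ≈ 3763 mi²

3760 mi²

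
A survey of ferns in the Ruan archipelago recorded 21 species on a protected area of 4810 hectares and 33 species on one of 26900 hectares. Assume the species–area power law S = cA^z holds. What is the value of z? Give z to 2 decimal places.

0.26

Taking logs: ln S = ln c + z ln A, so z = (ln S₂ − ln S₁)/(ln A₂ − ln A₁).
z = ln(33/21) / ln(26900/4810) = ln(1.571) / ln(5.593) = 0.4520 / 1.7214 = 0.2626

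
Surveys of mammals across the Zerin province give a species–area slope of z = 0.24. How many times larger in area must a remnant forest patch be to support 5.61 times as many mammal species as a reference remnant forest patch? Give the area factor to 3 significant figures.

1320

(A₂/A₁)^0.24 = 5.61, so A₂/A₁ = 5.61^(1/0.24) = 5.61^4.167
ln(A₂/A₁) = ln 5.61 / 0.24 = 1.7246 / 0.24 = 7.1856
A₂/A₁ = e^7.1856 ≈ 1320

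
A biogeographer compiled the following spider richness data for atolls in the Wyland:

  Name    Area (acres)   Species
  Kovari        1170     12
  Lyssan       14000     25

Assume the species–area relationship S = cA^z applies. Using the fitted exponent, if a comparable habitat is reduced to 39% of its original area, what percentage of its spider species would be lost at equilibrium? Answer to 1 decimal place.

z = ln(25/12) / ln(14000/1170) = 0.7340 / 2.4821 = 0.2957
S_new/S_old = (A_new/A_old)^z = 0.39^0.2957 = exp(0.2957 × -0.9416) = 0.757
Fraction lost = 1 − 0.757 = 0.243

24.3%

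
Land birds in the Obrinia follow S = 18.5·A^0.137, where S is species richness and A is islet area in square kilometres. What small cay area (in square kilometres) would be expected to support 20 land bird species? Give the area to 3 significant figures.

1.77 square kilometres

20 = 18.5 × A^0.137  ⇒  A^0.137 = 20/18.5 = 1.081
ln A = ln(1.081) / 0.137 = 0.0780 / 0.137 = 0.5691
A = e^0.5691 ≈ 1.767 square kilometres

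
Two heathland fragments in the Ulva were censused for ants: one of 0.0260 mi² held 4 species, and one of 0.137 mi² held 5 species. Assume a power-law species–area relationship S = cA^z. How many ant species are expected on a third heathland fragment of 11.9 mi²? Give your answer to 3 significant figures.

z = ln(5/4) / ln(0.137/0.026) = 0.2231 / 1.6619 = 0.1343
c = 4 / 0.026^0.1343 = 4 / 0.6126 = 6.53
S₃ = 6.53 × 11.9^0.1343 = 6.53 × 1.394 ≈ 9.105

9.11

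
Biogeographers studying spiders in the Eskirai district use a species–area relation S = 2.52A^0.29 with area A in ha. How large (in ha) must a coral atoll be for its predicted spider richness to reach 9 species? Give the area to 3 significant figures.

9 = 2.52 × A^0.29  ⇒  A^0.29 = 9/2.52 = 3.571
ln A = ln(3.571) / 0.29 = 1.2730 / 0.29 = 4.3895
A = e^4.3895 ≈ 80.6 ha

80.6 ha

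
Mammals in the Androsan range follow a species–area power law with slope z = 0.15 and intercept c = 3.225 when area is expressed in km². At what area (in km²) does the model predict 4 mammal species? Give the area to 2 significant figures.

4.2 km²

4 = 3.225 × A^0.15  ⇒  A^0.15 = 4/3.225 = 1.24
ln A = ln(1.24) / 0.15 = 0.2154 / 0.15 = 1.4357
A = e^1.4357 ≈ 4.203 km²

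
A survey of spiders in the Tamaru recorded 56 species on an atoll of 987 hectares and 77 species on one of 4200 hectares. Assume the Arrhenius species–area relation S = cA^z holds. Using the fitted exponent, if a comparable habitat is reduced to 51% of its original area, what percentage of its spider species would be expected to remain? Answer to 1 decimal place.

z = ln(77/56) / ln(4200/987) = 0.3185 / 1.4482 = 0.2199
S_new/S_old = (A_new/A_old)^z = 0.51^0.2199 = exp(0.2199 × -0.6733) = 0.8624

86.2%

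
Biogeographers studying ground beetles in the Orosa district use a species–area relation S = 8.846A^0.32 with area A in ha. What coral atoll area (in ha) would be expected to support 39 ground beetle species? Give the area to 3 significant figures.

39 = 8.846 × A^0.32  ⇒  A^0.32 = 39/8.846 = 4.409
ln A = ln(4.409) / 0.32 = 1.4836 / 0.32 = 4.6362
A = e^4.6362 ≈ 103.2 ha

103 ha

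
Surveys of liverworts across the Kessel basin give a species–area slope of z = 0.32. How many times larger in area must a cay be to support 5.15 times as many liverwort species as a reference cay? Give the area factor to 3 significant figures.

(A₂/A₁)^0.32 = 5.15, so A₂/A₁ = 5.15^(1/0.32) = 5.15^3.125
ln(A₂/A₁) = ln 5.15 / 0.32 = 1.6390 / 0.32 = 5.1219
A₂/A₁ = e^5.1219 ≈ 167.6

168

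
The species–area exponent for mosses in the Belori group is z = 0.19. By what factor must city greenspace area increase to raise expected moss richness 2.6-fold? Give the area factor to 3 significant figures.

(A₂/A₁)^0.19 = 2.6, so A₂/A₁ = 2.6^(1/0.19) = 2.6^5.263
ln(A₂/A₁) = ln 2.6 / 0.19 = 0.9555 / 0.19 = 5.0290
A₂/A₁ = e^5.0290 ≈ 152.8

153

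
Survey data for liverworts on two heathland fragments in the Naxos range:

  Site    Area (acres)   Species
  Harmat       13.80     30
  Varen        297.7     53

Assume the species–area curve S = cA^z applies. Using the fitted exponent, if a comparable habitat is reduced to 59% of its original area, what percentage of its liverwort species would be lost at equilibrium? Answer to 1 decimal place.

9.3%

z = ln(53/30) / ln(297.7/13.8) = 0.5691 / 3.0714 = 0.1853
S_new/S_old = (A_new/A_old)^z = 0.59^0.1853 = exp(0.1853 × -0.5276) = 0.9069
Fraction lost = 1 − 0.9069 = 0.09314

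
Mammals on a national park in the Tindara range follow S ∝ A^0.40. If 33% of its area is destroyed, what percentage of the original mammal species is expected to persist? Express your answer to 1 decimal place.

85.2%

S_new/S_old = (A_new/A_old)^z = 0.67^0.4
= exp(0.4 × ln 0.67) = exp(0.4 × -0.4005) = exp(-0.1602) ≈ 0.852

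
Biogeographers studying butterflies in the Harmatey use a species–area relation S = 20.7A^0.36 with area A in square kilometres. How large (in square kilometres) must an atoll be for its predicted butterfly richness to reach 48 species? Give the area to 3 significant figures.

10.3 square kilometres

48 = 20.7 × A^0.36  ⇒  A^0.36 = 48/20.7 = 2.319
ln A = ln(2.319) / 0.36 = 0.8411 / 0.36 = 2.3363
A = e^2.3363 ≈ 10.34 square kilometres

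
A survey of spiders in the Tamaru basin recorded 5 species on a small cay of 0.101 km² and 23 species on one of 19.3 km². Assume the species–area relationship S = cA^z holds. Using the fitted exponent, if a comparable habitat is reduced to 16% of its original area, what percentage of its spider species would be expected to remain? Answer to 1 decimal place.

58.7%

z = ln(23/5) / ln(19.3/0.101) = 1.5261 / 5.2527 = 0.2905
S_new/S_old = (A_new/A_old)^z = 0.16^0.2905 = exp(0.2905 × -1.8326) = 0.5872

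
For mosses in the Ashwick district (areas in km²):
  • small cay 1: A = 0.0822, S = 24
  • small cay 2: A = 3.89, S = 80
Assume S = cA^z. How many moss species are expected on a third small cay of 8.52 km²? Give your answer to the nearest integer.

102

z = ln(80/24) / ln(3.89/0.0822) = 1.2040 / 3.8570 = 0.3122
c = 24 / 0.0822^0.3122 = 24 / 0.4584 = 52.35
S₃ = 52.35 × 8.52^0.3122 = 52.35 × 1.952 ≈ 102.2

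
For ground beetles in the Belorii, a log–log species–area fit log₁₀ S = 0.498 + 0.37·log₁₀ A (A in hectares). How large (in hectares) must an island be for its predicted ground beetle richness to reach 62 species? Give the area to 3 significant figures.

62 = 3.148 × A^0.37  ⇒  A^0.37 = 62/3.148 = 19.7
ln A = ln(19.7) / 0.37 = 2.9804 / 0.37 = 8.0553
A = e^8.0553 ≈ 3150 hectares

3150 hectares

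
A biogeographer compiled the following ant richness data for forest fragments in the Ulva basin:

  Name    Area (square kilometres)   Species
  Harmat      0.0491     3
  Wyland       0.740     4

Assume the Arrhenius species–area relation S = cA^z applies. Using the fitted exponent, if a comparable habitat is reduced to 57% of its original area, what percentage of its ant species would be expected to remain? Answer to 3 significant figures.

94.2%

z = ln(4/3) / ln(0.74/0.0491) = 0.2877 / 2.7128 = 0.1060
S_new/S_old = (A_new/A_old)^z = 0.57^0.1060 = exp(0.1060 × -0.5621) = 0.9421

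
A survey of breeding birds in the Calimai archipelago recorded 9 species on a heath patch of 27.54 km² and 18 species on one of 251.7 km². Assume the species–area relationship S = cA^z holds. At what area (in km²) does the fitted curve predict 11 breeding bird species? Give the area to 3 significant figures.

52.3 km²

z = ln(18/9) / ln(251.7/27.54) = 0.6931 / 2.2126 = 0.3133
c = 9 / 27.54^0.3133 = 9 / 2.826 = 3.185
A = (11/3.185)^(1/0.3133) ⇒ ln A = ln(3.453)/0.3133 = 3.9562
A = e^3.9562 ≈ 52.26 km²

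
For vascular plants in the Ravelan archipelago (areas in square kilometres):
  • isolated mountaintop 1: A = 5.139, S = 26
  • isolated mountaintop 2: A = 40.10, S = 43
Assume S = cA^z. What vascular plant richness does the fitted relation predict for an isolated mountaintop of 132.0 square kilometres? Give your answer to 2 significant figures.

z = ln(43/26) / ln(40.1/5.139) = 0.5031 / 2.0545 = 0.2449
c = 26 / 5.139^0.2449 = 26 / 1.493 = 17.41
S₃ = 17.41 × 132^0.2449 = 17.41 × 3.306 ≈ 57.57

58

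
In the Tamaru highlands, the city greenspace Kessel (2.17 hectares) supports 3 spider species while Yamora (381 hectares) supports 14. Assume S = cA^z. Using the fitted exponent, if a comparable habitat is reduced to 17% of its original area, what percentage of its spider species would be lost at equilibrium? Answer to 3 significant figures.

z = ln(14/3) / ln(381/2.17) = 1.5404 / 5.1681 = 0.2981
S_new/S_old = (A_new/A_old)^z = 0.17^0.2981 = exp(0.2981 × -1.7720) = 0.5897
Fraction lost = 1 − 0.5897 = 0.4103

41.0%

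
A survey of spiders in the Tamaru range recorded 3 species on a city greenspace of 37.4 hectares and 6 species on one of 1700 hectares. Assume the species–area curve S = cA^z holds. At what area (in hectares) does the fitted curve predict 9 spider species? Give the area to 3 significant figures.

15900 hectares

z = ln(6/3) / ln(1700/37.4) = 0.6931 / 3.8167 = 0.1816
c = 3 / 37.4^0.1816 = 3 / 1.93 = 1.554
A = (9/1.554)^(1/0.1816) ⇒ ln A = ln(5.791)/0.1816 = 9.6710
A = e^9.6710 ≈ 15851 hectares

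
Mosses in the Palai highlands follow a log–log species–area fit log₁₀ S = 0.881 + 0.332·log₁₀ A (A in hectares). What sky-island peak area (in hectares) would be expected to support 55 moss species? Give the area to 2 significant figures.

390 hectares

55 = 7.603 × A^0.332  ⇒  A^0.332 = 55/7.603 = 7.234
ln A = ln(7.234) / 0.332 = 1.9788 / 0.332 = 5.9601
A = e^5.9601 ≈ 387.7 hectares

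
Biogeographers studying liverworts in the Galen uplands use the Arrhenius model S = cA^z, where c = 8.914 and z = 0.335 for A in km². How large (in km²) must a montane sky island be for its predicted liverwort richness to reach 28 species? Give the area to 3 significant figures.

28 = 8.914 × A^0.335  ⇒  A^0.335 = 28/8.914 = 3.141
ln A = ln(3.141) / 0.335 = 1.1446 / 0.335 = 3.4167
A = e^3.4167 ≈ 30.47 km²

30.5 km²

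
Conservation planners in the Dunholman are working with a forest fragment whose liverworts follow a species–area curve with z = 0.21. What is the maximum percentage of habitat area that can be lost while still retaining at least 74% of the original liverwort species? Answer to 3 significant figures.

Need (A_new/A_old)^0.21 = 0.74, so A_new/A_old = 0.74^(1/0.21) = 0.74^4.762
ln(A_new/A_old) = ln 0.74 / 0.21 = -0.3011 / 0.21 = -1.4338
A_new/A_old = e^-1.4338 ≈ 0.2384
Fraction that can be lost = 1 − 0.2384 = 0.7616

76.2%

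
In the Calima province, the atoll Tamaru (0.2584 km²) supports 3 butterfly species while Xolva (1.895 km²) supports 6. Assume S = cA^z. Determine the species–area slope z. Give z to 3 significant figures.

0.348

Taking logs: ln S = ln c + z ln A, so z = (ln S₂ − ln S₁)/(ln A₂ − ln A₁).
z = ln(6/3) / ln(1.895/0.2584) = ln(2) / ln(7.334) = 0.6931 / 1.9925 = 0.3479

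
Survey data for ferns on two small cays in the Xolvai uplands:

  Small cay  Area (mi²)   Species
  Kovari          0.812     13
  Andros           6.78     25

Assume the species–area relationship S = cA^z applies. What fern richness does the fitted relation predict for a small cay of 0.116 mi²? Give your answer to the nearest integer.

z = ln(25/13) / ln(6.78/0.812) = 0.6539 / 2.1222 = 0.3081
c = 13 / 0.812^0.3081 = 13 / 0.9378 = 13.86
S₃ = 13.86 × 0.116^0.3081 = 13.86 × 0.5149 ≈ 7.137

7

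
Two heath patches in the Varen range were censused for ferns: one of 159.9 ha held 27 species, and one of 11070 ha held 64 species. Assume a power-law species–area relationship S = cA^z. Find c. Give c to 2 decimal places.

9.61

z = ln(S₂/S₁) / ln(A₂/A₁) = ln(64/27) / ln(11070/159.9) = 0.8630 / 4.2374 = 0.2037
c = S₁ / A₁^z = 27 / 159.9^0.2037 = 27 / 2.811 = 9.605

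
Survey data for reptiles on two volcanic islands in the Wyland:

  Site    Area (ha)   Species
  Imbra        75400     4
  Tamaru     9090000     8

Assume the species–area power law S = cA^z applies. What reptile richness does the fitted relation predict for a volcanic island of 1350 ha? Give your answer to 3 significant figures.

z = ln(8/4) / ln(9090000/75400) = 0.6931 / 4.7921 = 0.1446
c = 4 / 75400^0.1446 = 4 / 5.075 = 0.7881
S₃ = 0.7881 × 1350^0.1446 = 0.7881 × 2.836 ≈ 2.235

2.24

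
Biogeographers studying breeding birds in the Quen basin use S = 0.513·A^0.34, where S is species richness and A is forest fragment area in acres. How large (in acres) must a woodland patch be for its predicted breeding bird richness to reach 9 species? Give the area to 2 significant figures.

4600 acres

9 = 0.513 × A^0.34  ⇒  A^0.34 = 9/0.513 = 17.54
ln A = ln(17.54) / 0.34 = 2.8647 / 0.34 = 8.4256
A = e^8.4256 ≈ 4562 acres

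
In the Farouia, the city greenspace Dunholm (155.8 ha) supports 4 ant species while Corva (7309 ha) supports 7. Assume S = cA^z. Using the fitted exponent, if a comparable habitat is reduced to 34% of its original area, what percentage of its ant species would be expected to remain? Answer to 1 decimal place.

85.5%

z = ln(7/4) / ln(7309/155.8) = 0.5596 / 3.8483 = 0.1454
S_new/S_old = (A_new/A_old)^z = 0.34^0.1454 = exp(0.1454 × -1.0788) = 0.8548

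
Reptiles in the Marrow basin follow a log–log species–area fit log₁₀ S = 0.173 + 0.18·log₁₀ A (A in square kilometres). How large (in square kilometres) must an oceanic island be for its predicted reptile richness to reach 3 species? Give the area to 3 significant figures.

48.9 square kilometres

3 = 1.489 × A^0.18  ⇒  A^0.18 = 3/1.489 = 2.014
ln A = ln(2.014) / 0.18 = 0.7003 / 0.18 = 3.8904
A = e^3.8904 ≈ 48.93 square kilometres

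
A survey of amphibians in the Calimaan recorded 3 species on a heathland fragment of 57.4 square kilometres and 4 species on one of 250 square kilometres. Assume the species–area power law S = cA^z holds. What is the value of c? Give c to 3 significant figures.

z = ln(S₂/S₁) / ln(A₂/A₁) = ln(4/3) / ln(250/57.4) = 0.2877 / 1.4714 = 0.1955
c = S₁ / A₁^z = 3 / 57.4^0.1955 = 3 / 2.207 = 1.359

1.36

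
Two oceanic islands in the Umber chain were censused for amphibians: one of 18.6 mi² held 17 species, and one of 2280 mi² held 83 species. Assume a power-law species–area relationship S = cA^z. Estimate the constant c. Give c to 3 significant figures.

6.48

z = ln(S₂/S₁) / ln(A₂/A₁) = ln(83/17) / ln(2280/18.6) = 1.5856 / 4.8088 = 0.3297
c = S₁ / A₁^z = 17 / 18.6^0.3297 = 17 / 2.622 = 6.484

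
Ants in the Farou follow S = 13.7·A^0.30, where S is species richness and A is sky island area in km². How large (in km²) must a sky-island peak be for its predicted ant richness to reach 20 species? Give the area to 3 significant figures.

3.53 km²

20 = 13.7 × A^0.3  ⇒  A^0.3 = 20/13.7 = 1.46
ln A = ln(1.46) / 0.3 = 0.3783 / 0.3 = 1.2611
A = e^1.2611 ≈ 3.529 km²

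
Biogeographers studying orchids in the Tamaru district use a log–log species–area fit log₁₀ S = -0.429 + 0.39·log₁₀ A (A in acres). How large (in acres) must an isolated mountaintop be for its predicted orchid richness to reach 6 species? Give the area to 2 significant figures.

1200 acres

6 = 0.3724 × A^0.39  ⇒  A^0.39 = 6/0.3724 = 16.11
ln A = ln(16.11) / 0.39 = 2.7796 / 0.39 = 7.1271
A = e^7.1271 ≈ 1245 acres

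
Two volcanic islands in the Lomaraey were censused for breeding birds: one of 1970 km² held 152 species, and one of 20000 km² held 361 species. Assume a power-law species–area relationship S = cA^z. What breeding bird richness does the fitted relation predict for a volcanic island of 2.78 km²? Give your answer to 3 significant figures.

z = ln(361/152) / ln(20000/1970) = 0.8650 / 2.3177 = 0.3732
c = 152 / 1970^0.3732 = 152 / 16.96 = 8.96
S₃ = 8.96 × 2.78^0.3732 = 8.96 × 1.465 ≈ 13.12

13.1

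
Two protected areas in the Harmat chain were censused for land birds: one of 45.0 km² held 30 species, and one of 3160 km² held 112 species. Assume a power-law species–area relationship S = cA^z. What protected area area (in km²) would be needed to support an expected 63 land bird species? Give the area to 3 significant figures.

493 km²

z = ln(112/30) / ln(3160/45) = 1.3173 / 4.2517 = 0.3098
c = 30 / 45^0.3098 = 30 / 3.253 = 9.224
A = (63/9.224)^(1/0.3098) ⇒ ln A = ln(6.83)/0.3098 = 6.2013
A = e^6.2013 ≈ 493.4 km²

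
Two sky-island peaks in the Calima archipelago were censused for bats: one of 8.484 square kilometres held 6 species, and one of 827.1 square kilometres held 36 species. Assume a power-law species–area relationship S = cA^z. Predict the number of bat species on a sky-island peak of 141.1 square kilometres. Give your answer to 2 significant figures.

18

z = ln(36/6) / ln(827.1/8.484) = 1.7918 / 4.5797 = 0.3912
c = 6 / 8.484^0.3912 = 6 / 2.308 = 2.599
S₃ = 2.599 × 141.1^0.3912 = 2.599 × 6.934 ≈ 18.02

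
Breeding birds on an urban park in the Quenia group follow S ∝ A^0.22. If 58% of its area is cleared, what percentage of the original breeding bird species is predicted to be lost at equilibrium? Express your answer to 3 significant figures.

S_new/S_old = (A_new/A_old)^z = 0.42^0.22
= exp(0.22 × ln 0.42) = exp(0.22 × -0.8675) = exp(-0.1909) ≈ 0.8263
Fraction lost = 1 − 0.8263 = 0.1737

17.4%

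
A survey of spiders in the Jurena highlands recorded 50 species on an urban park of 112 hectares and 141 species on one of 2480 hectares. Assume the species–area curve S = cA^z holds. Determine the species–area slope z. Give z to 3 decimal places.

Taking logs: ln S = ln c + z ln A, so z = (ln S₂ − ln S₁)/(ln A₂ − ln A₁).
z = ln(141/50) / ln(2480/112) = ln(2.82) / ln(22.14) = 1.0367 / 3.0975 = 0.3347

0.335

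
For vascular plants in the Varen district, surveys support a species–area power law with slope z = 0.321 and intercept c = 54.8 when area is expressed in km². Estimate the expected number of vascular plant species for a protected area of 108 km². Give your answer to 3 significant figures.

246

S = 54.8 × 108^0.321
ln S = ln 54.8 + 0.321 × ln 108 = 4.0037 + 0.321 × 4.6821 = 5.5067
S = e^5.5067 ≈ 246.3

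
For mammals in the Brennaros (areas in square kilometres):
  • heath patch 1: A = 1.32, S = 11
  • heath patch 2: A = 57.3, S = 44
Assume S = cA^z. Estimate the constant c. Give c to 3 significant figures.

9.93

z = ln(S₂/S₁) / ln(A₂/A₁) = ln(44/11) / ln(57.3/1.32) = 1.3863 / 3.7707 = 0.3677
c = S₁ / A₁^z = 11 / 1.32^0.3677 = 11 / 1.107 = 9.933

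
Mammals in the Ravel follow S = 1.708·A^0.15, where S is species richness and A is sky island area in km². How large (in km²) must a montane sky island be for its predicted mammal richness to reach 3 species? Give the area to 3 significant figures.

3 = 1.708 × A^0.15  ⇒  A^0.15 = 3/1.708 = 1.756
ln A = ln(1.756) / 0.15 = 0.5633 / 0.15 = 3.7553
A = e^3.7553 ≈ 42.75 km²

42.7 km²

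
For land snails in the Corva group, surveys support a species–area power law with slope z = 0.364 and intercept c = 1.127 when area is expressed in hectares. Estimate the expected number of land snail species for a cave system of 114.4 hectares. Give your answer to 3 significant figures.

6.33

S = 1.127 × 114.4^0.364
ln S = ln 1.127 + 0.364 × ln 114.4 = 0.1196 + 0.364 × 4.7397 = 1.8448
S = e^1.8448 ≈ 6.327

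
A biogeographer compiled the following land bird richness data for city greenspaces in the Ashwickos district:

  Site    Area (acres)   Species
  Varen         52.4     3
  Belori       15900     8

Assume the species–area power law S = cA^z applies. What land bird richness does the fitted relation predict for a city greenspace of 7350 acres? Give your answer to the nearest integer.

z = ln(8/3) / ln(15900/52.4) = 0.9808 / 5.7152 = 0.1716
c = 3 / 52.4^0.1716 = 3 / 1.973 = 1.521
S₃ = 1.521 × 7350^0.1716 = 1.521 × 4.608 ≈ 7.008

7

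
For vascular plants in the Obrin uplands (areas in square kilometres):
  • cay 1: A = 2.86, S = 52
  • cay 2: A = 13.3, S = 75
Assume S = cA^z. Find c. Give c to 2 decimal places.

z = ln(S₂/S₁) / ln(A₂/A₁) = ln(75/52) / ln(13.3/2.86) = 0.3662 / 1.5369 = 0.2383
c = S₁ / A₁^z = 52 / 2.86^0.2383 = 52 / 1.285 = 40.48

40.48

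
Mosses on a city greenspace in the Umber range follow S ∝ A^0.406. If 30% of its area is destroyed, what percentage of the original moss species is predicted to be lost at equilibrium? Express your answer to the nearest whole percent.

13%

S_new/S_old = (A_new/A_old)^z = 0.7^0.406
= exp(0.406 × ln 0.7) = exp(0.406 × -0.3567) = exp(-0.1448) ≈ 0.8652
Fraction lost = 1 − 0.8652 = 0.1348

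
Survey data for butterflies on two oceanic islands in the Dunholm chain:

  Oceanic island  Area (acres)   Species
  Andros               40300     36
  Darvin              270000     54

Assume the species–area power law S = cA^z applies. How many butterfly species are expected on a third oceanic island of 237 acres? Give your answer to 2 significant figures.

12

z = ln(54/36) / ln(270000/40300) = 0.4055 / 1.9021 = 0.2132
c = 36 / 40300^0.2132 = 36 / 9.588 = 3.755
S₃ = 3.755 × 237^0.2132 = 3.755 × 3.208 ≈ 12.05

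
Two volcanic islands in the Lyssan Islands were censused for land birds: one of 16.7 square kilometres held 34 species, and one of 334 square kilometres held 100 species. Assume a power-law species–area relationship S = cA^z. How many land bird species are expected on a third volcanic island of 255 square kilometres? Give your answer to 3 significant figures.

z = ln(100/34) / ln(334/16.7) = 1.0788 / 2.9957 = 0.3601
c = 34 / 16.7^0.3601 = 34 / 2.756 = 12.34
S₃ = 12.34 × 255^0.3601 = 12.34 × 7.356 ≈ 90.74

90.7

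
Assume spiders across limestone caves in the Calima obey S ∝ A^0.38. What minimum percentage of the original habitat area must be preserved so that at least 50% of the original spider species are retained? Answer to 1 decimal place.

Need (A_new/A_old)^0.38 = 0.5, so A_new/A_old = 0.5^(1/0.38) = 0.5^2.632
ln(A_new/A_old) = ln 0.5 / 0.38 = -0.6931 / 0.38 = -1.8241
A_new/A_old = e^-1.8241 ≈ 0.1614

16.1%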